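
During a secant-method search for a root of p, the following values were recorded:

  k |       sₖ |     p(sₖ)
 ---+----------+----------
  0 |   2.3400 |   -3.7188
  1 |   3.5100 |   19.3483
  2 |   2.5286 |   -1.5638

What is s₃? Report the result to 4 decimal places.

s₃ = 2.5286 − (-1.5638)·(2.5286 − 3.5100) / (-1.5638 − 19.3483)
   = 2.5286 − (1.534713)/(-20.912100) = 2.601989

2.6020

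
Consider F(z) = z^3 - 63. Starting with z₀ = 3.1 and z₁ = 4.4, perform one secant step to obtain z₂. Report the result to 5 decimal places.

F(3.1) = -33.2090000, F(4.4) = 22.1840000
z₂ = 4.4000000 − 22.1840000·(4.4000000 − 3.1000000) / (22.1840000 − (-33.2090000)) = 4.4000000 − (28.8392000)/(55.3930000) = 3.8793710

3.87937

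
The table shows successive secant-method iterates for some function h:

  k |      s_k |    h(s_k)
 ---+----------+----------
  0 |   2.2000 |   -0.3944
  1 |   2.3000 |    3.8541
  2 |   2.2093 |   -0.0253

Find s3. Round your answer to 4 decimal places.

s3 = 2.2093 − (-0.0253)·(2.2093 − 2.3000) / (-0.0253 − 3.8541)
   = 2.2093 − (0.002295)/(-3.879400) = 2.209892

2.2099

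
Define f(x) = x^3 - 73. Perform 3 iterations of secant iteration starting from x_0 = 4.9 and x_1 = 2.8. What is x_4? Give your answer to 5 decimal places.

4.17211

f(4.9) = 44.6490000, f(2.8) = -51.0480000
x_2 = 2.8000000 − (-51.0480000)·(2.8000000 − 4.9000000) / (-51.0480000 − 44.6490000) = 2.8000000 − (107.2008000)/(-95.6970000) = 3.9202107
f(3.9202107) = -12.7540000
x_3 = 3.9202107 − (-12.7540000)·(3.9202107 − 2.8000000) / (-12.7540000 − (-51.0480000)) = 3.9202107 − (-14.2871668)/(38.2940000) = 4.2933022
f(4.2933022) = 6.1360508
x_4 = 4.2933022 − 6.1360508·(4.2933022 − 3.9202107) / (6.1360508 − (-12.7540000)) = 4.2933022 − (2.2893085)/(18.8900508) = 4.1721110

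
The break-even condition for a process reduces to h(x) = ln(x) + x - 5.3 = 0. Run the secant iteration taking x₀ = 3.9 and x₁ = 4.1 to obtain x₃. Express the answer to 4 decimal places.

3.9311

h(3.9) = -0.039023, h(4.1) = 0.210987
x₂ = 4.100000 − 0.210987·(4.100000 − 3.900000) / (0.210987 − (-0.039023)) = 4.100000 − (0.042197)/(0.250010) = 3.931217
h(3.931217) = 0.000167
x₃ = 3.931217 − 0.000167·(3.931217 − 4.100000) / (0.000167 − 0.210987) = 3.931217 − (-0.000028)/(-0.210820) = 3.931084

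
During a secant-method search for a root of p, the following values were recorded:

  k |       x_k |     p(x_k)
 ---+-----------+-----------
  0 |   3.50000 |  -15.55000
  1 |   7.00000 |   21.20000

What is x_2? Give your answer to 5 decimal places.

4.98095

x_2 = 7.00000 − 21.20000·(7.00000 − 3.50000) / (21.20000 − (-15.55000))
   = 7.00000 − (74.2000000)/(36.7500000) = 4.9809524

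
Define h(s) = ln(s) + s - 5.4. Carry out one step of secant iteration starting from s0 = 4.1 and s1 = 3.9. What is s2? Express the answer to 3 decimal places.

4.011

h(4.1) = 0.11099, h(3.9) = -0.13902
s2 = 3.90000 − (-0.13902)·(3.90000 − 4.10000) / (-0.13902 − 0.11099) = 3.90000 − (0.02780)/(-0.25001) = 4.01121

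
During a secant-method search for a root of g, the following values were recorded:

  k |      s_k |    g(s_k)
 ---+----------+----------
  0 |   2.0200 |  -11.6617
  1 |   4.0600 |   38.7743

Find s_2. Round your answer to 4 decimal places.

s_2 = 4.0600 − 38.7743·(4.0600 − 2.0200) / (38.7743 − (-11.6617))
   = 4.0600 − (79.099572)/(50.436000) = 2.491684

2.4917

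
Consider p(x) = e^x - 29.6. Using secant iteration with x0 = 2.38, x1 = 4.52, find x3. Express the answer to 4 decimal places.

p(2.38) = -18.795097, p(4.52) = 62.235598
x2 = 4.520000 − 62.235598·(4.520000 − 2.380000) / (62.235598 − (-18.795097)) = 4.520000 − (133.184180)/(81.030695) = 2.876374
p(2.876374) = -11.850209
x3 = 2.876374 − (-11.850209)·(2.876374 − 4.520000) / (-11.850209 − 62.235598) = 2.876374 − (19.477315)/(-74.085807) = 3.139276

3.1393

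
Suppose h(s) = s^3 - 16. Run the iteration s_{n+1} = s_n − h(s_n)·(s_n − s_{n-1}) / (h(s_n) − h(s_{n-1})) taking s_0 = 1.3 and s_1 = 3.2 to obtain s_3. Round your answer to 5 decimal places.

h(1.3) = -13.8030000, h(3.2) = 16.7680000
s_2 = 3.2000000 − 16.7680000·(3.2000000 − 1.3000000) / (16.7680000 − (-13.8030000)) = 3.2000000 − (31.8592000)/(30.5710000) = 2.1578620
h(2.1578620) = -5.9521992
s_3 = 2.1578620 − (-5.9521992)·(2.1578620 − 3.2000000) / (-5.9521992 − 16.7680000) = 2.1578620 − (6.2030128)/(-22.7201992) = 2.4308796

2.43088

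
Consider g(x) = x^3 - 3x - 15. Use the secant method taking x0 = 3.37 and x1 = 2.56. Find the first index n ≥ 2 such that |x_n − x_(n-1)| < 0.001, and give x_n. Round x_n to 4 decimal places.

g(3.37) = 13.162753, g(2.56) = -5.902784
x2 = 2.560000 − (-5.902784)·(-0.810000)/(-19.065537) = 2.810780;  |Δ| = 0.250780
g(2.810780) = -1.225817
x3 = 2.810780 − (-1.225817)·(0.250780)/(4.676967) = 2.876509;  |Δ| = 0.065729
g(2.876509) = 0.171574
x4 = 2.876509 − 0.171574·(0.065729)/(1.397391) = 2.868438;  |Δ| = 0.008070
g(2.868438) = -0.003981
x5 = 2.868438 − (-0.003981)·(-0.008070)/(-0.175555) = 2.868621;  |Δ| = 0.000183
|x5 − x4| = 0.000183 < 0.001

n = 5, x_n = 2.8686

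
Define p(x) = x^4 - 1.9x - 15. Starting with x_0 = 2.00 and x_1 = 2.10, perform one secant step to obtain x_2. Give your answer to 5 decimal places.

p(2.00) = -2.8000000, p(2.10) = 0.4581000
x_2 = 2.1000000 − 0.4581000·(2.1000000 − 2.0000000) / (0.4581000 − (-2.8000000)) = 2.1000000 − (0.0458100)/(3.2581000) = 2.0859397

2.08594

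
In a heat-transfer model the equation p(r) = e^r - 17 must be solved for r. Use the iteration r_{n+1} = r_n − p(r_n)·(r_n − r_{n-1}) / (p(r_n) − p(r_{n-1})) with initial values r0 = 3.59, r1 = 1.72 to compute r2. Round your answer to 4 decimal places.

p(3.59) = 19.234076, p(1.72) = -11.415472
r2 = 1.720000 − (-11.415472)·(1.720000 − 3.590000) / (-11.415472 − 19.234076) = 1.720000 − (21.346932)/(-30.649547) = 2.416484

2.4165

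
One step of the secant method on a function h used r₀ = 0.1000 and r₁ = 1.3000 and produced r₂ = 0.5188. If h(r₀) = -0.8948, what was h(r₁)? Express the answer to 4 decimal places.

1.6691

The secant line through (0.1000, -0.8948) and (1.3000, h(r₁)) crosses zero at r₂ = 0.5188.
So (0.1000, -0.8948), (1.3000, h(r₁)), (0.5188, 0) are collinear:
h(r₁) = -0.8948 · (1.3000 − 0.5188) / (0.1000 − 0.5188) = -0.8948 · (0.781200)/(-0.418800) = 1.669097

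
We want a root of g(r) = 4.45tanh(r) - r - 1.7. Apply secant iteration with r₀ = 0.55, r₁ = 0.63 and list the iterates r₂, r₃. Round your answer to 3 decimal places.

0.560, 0.560

g(0.55) = -0.02269, g(0.63) = 0.15333
r₂ = 0.63000 − 0.15333·(0.63000 − 0.55000) / (0.15333 − (-0.02269)) = 0.63000 − (0.01227)/(0.17602) = 0.56031
g(0.56031) = 0.00121
r₃ = 0.56031 − 0.00121·(0.56031 − 0.63000) / (0.00121 − 0.15333) = 0.56031 − (-0.00008)/(-0.15212) = 0.55975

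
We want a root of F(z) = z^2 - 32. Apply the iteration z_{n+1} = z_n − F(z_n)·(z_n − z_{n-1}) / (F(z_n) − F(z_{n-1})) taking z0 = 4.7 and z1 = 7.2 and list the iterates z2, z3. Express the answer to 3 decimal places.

5.533, 5.642

F(4.7) = -9.91000, F(7.2) = 19.84000
z2 = 7.20000 − 19.84000·(7.20000 − 4.70000) / (19.84000 − (-9.91000)) = 7.20000 − (49.60000)/(29.75000) = 5.53277
F(5.53277) = -1.38842
z3 = 5.53277 − (-1.38842)·(5.53277 − 7.20000) / (-1.38842 − 19.84000) = 5.53277 − (2.31481)/(-21.22842) = 5.64182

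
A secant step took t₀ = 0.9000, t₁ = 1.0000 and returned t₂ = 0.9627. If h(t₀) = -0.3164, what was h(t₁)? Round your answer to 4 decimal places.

0.1882

The secant line through (0.9000, -0.3164) and (1.0000, h(t₁)) crosses zero at t₂ = 0.9627.
So (0.9000, -0.3164), (1.0000, h(t₁)), (0.9627, 0) are collinear:
h(t₁) = -0.3164 · (1.0000 − 0.9627) / (0.9000 − 0.9627) = -0.3164 · (0.037300)/(-0.062700) = 0.188225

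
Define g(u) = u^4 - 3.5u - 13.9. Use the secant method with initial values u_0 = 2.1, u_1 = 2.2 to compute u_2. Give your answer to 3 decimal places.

g(2.1) = -1.80190, g(2.2) = 1.82560
u_2 = 2.20000 − 1.82560·(2.20000 − 2.10000) / (1.82560 − (-1.80190)) = 2.20000 − (0.18256)/(3.62750) = 2.14967

2.150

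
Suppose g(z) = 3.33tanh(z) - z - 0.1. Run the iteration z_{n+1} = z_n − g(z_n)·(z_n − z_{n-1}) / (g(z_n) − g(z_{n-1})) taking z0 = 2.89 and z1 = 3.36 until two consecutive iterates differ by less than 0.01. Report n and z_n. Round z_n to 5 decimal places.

n = 3, z_n = 3.21937

g(2.89) = 0.3194925, g(3.36) = -0.1380259
z2 = 3.3600000 − (-0.1380259)·(0.4700000)/(-0.4575184) = 3.2182086;  |Δ| = 0.1417914
g(3.2182086) = 0.0011382
z3 = 3.2182086 − 0.0011382·(-0.1417914)/(0.1391641) = 3.2193683;  |Δ| = 0.0011597
|z3 − z2| = 0.0011597 < 0.01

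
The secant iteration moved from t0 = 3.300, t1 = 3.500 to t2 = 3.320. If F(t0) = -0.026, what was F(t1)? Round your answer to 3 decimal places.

The secant line through (3.300, -0.026) and (3.500, F(t1)) crosses zero at t2 = 3.320.
So (3.300, -0.026), (3.500, F(t1)), (3.320, 0) are collinear:
F(t1) = -0.026 · (3.500 − 3.320) / (3.300 − 3.320) = -0.026 · (0.18000)/(-0.02000) = 0.23400

0.234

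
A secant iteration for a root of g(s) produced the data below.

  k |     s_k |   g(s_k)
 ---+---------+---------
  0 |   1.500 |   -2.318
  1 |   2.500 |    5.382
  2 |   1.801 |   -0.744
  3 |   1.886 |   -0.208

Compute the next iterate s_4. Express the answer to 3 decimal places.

s_4 = 1.886 − (-0.208)·(1.886 − 1.801) / (-0.208 − (-0.744))
   = 1.886 − (-0.01768)/(0.53600) = 1.91899

1.919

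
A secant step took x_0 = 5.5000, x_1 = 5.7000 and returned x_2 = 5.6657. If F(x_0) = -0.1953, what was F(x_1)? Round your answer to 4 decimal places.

0.0404

The secant line through (5.5000, -0.1953) and (5.7000, F(x_1)) crosses zero at x_2 = 5.6657.
So (5.5000, -0.1953), (5.7000, F(x_1)), (5.6657, 0) are collinear:
F(x_1) = -0.1953 · (5.7000 − 5.6657) / (5.5000 − 5.6657) = -0.1953 · (0.034300)/(-0.165700) = 0.040427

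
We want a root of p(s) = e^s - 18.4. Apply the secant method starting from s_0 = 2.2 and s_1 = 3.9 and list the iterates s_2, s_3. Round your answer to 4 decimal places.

2.5947, 2.7762

p(2.2) = -9.374987, p(3.9) = 31.002449
s_2 = 3.900000 − 31.002449·(3.900000 − 2.200000) / (31.002449 − (-9.374987)) = 3.900000 − (52.704163)/(40.377436) = 2.594712
p(2.594712) = -5.007264
s_3 = 2.594712 − (-5.007264)·(2.594712 − 3.900000) / (-5.007264 − 31.002449) = 2.594712 − (6.535919)/(-36.009713) = 2.776217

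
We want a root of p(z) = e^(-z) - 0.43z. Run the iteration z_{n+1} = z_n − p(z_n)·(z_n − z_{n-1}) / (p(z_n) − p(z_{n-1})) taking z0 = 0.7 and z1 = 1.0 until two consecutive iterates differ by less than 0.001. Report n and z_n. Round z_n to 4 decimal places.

n = 4, z_n = 0.9235

p(0.7) = 0.195585, p(1.0) = -0.062121
z2 = 1.000000 − (-0.062121)·(0.300000)/(-0.257706) = 0.927684;  |Δ| = 0.072316
p(0.927684) = -0.003436
z3 = 0.927684 − (-0.003436)·(-0.072316)/(0.058685) = 0.923450;  |Δ| = 0.004234
p(0.923450) = 0.000063
z4 = 0.923450 − 0.000063·(-0.004234)/(0.003499) = 0.923526;  |Δ| = 0.000076
|z4 − z3| = 0.000076 < 0.001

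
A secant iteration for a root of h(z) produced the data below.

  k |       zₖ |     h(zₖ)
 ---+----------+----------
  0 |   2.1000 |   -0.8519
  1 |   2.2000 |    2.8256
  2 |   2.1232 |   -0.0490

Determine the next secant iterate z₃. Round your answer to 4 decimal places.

2.1245

z₃ = 2.1232 − (-0.0490)·(2.1232 − 2.2000) / (-0.0490 − 2.8256)
   = 2.1232 − (0.003763)/(-2.874600) = 2.124509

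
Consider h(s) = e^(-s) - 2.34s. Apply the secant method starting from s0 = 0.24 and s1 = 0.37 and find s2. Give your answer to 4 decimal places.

0.3131

h(0.24) = 0.225028, h(0.37) = -0.175066
s2 = 0.370000 − (-0.175066)·(0.370000 − 0.240000) / (-0.175066 − 0.225028) = 0.370000 − (-0.022759)/(-0.400094) = 0.313117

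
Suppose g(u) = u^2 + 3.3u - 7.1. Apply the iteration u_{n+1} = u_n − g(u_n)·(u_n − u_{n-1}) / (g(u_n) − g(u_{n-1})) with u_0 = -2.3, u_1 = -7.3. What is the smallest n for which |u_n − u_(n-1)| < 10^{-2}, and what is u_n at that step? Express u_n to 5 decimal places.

n = 6, u_n = -4.78405

g(-2.3) = -9.4000000, g(-7.3) = 22.1000000
u_2 = -7.3000000 − 22.1000000·(-5.0000000)/(31.5000000) = -3.7920635;  |Δ| = 3.5079365
g(-3.7920635) = -5.2340640
u_3 = -3.7920635 − (-5.2340640)·(3.5079365)/(-27.3340640) = -4.4637808;  |Δ| = 0.6717173
g(-4.4637808) = -1.9051375
u_4 = -4.4637808 − (-1.9051375)·(-0.6717173)/(3.3289264) = -4.8482032;  |Δ| = 0.3844224
g(-4.8482032) = 0.4060038
u_5 = -4.8482032 − 0.4060038·(-0.3844224)/(2.3111413) = -4.7806708;  |Δ| = 0.0675324
g(-4.7806708) = -0.0214003
u_6 = -4.7806708 − (-0.0214003)·(0.0675324)/(-0.4274041) = -4.7840522;  |Δ| = 0.0033814
|u_6 − u_5| = 0.0033814 < 10^{-2}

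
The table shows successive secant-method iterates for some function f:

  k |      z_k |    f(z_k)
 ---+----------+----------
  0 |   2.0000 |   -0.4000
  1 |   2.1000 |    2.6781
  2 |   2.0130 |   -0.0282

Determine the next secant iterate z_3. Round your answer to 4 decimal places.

z_3 = 2.0130 − (-0.0282)·(2.0130 − 2.1000) / (-0.0282 − 2.6781)
   = 2.0130 − (0.002453)/(-2.706300) = 2.013907

2.0139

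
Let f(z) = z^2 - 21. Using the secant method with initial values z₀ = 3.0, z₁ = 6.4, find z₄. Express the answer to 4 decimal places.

4.5844

f(3.0) = -12.000000, f(6.4) = 19.960000
z₂ = 6.400000 − 19.960000·(6.400000 − 3.000000) / (19.960000 − (-12.000000)) = 6.400000 − (67.864000)/(31.960000) = 4.276596
f(4.276596) = -2.710729
z₃ = 4.276596 − (-2.710729)·(4.276596 − 6.400000) / (-2.710729 − 19.960000) = 4.276596 − (5.755973)/(-22.670729) = 4.530490
f(4.530490) = -0.474658
z₄ = 4.530490 − (-0.474658)·(4.530490 − 4.276596) / (-0.474658 − (-2.710729)) = 4.530490 − (-0.120513)/(2.236071) = 4.584385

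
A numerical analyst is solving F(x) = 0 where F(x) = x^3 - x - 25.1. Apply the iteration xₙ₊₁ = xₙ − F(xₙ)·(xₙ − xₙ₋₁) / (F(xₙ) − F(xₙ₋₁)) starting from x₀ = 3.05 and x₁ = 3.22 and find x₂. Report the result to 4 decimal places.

F(3.05) = 0.222625, F(3.22) = 5.066248
x₂ = 3.220000 − 5.066248·(3.220000 − 3.050000) / (5.066248 − 0.222625) = 3.220000 − (0.861262)/(4.843623) = 3.042186

3.0422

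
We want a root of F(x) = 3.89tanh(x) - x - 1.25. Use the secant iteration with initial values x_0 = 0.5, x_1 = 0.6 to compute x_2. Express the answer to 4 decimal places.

0.4751

F(0.5) = 0.047636, F(0.6) = 0.239123
x_2 = 0.600000 − 0.239123·(0.600000 − 0.500000) / (0.239123 − 0.047636) = 0.600000 − (0.023912)/(0.191487) = 0.475123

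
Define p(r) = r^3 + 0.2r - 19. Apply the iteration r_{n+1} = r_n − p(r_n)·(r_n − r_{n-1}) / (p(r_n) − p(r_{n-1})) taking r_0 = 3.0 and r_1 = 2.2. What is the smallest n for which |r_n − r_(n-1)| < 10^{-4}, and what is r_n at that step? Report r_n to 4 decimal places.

n = 6, r_n = 2.6434

p(3.0) = 8.600000, p(2.2) = -7.912000
r_2 = 2.200000 − (-7.912000)·(-0.800000)/(-16.512000) = 2.583333;  |Δ| = 0.383333
p(2.583333) = -1.243171
r_3 = 2.583333 − (-1.243171)·(0.383333)/(6.668829) = 2.654793;  |Δ| = 0.071459
p(2.654793) = 0.241732
r_4 = 2.654793 − 0.241732·(0.071459)/(1.484904) = 2.643159;  |Δ| = 0.011633
p(2.643159) = -0.005485
r_5 = 2.643159 − (-0.005485)·(-0.011633)/(-0.247217) = 2.643418;  |Δ| = 0.000258
p(2.643418) = -0.000023
r_6 = 2.643418 − (-0.000023)·(0.000258)/(0.005462) = 2.643419;  |Δ| = 0.000001
|r_6 − r_5| = 0.000001 < 10^{-4}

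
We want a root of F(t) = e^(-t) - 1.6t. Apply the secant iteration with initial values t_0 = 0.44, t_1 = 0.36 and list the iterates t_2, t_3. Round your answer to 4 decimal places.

0.4136, 0.4134

F(0.44) = -0.059964, F(0.36) = 0.121676
t_2 = 0.360000 − 0.121676·(0.360000 − 0.440000) / (0.121676 − (-0.059964)) = 0.360000 − (-0.009734)/(0.181640) = 0.413590
F(0.413590) = -0.000472
t_3 = 0.413590 − (-0.000472)·(0.413590 − 0.360000) / (-0.000472 − 0.121676) = 0.413590 − (-0.000025)/(-0.122149) = 0.413383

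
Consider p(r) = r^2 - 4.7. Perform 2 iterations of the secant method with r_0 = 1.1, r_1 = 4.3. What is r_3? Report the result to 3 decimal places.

2.019

p(1.1) = -3.49000, p(4.3) = 13.79000
r_2 = 4.30000 − 13.79000·(4.30000 − 1.10000) / (13.79000 − (-3.49000)) = 4.30000 − (44.12800)/(17.28000) = 1.74630
p(1.74630) = -1.65045
r_3 = 1.74630 − (-1.65045)·(1.74630 − 4.30000) / (-1.65045 − 13.79000) = 1.74630 − (4.21476)/(-15.44045) = 2.01926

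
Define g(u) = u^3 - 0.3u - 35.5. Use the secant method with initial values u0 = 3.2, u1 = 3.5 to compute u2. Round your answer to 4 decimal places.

g(3.2) = -3.692000, g(3.5) = 6.325000
u2 = 3.500000 − 6.325000·(3.500000 − 3.200000) / (6.325000 − (-3.692000)) = 3.500000 − (1.897500)/(10.017000) = 3.310572

3.3106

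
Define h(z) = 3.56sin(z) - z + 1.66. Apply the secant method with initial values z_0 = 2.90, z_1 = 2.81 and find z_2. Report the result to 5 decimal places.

h(2.90) = -0.3882724, h(2.81) = 0.0089556
z_2 = 2.8100000 − 0.0089556·(2.8100000 − 2.9000000) / (0.0089556 − (-0.3882724)) = 2.8100000 − (-0.0008060)/(0.3972280) = 2.8120291

2.81203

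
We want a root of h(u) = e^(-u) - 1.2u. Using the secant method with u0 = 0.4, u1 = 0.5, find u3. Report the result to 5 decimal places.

0.50362

h(0.4) = 0.1903200, h(0.5) = 0.0065307
u2 = 0.5000000 − 0.0065307·(0.5000000 − 0.4000000) / (0.0065307 − 0.1903200) = 0.5000000 − (0.0006531)/(-0.1837894) = 0.5035533
h(0.5035533) = 0.0001153
u3 = 0.5035533 − 0.0001153·(0.5035533 − 0.5000000) / (0.0001153 − 0.0065307) = 0.5035533 − (0.0000004)/(-0.0064154) = 0.5036172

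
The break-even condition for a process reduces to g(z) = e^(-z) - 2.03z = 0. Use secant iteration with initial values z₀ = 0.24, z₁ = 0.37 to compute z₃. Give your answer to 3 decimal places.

g(0.24) = 0.29943, g(0.37) = -0.06037
z₂ = 0.37000 − (-0.06037)·(0.37000 − 0.24000) / (-0.06037 − 0.29943) = 0.37000 − (-0.00785)/(-0.35979) = 0.34819
g(0.34819) = -0.00086
z₃ = 0.34819 − (-0.00086)·(0.34819 − 0.37000) / (-0.00086 − (-0.06037)) = 0.34819 − (0.00002)/(0.05951) = 0.34787

0.348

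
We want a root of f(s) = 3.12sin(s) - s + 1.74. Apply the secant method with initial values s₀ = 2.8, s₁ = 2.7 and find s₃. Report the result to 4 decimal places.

f(2.8) = -0.014837, f(2.7) = 0.373425
s₂ = 2.700000 − 0.373425·(2.700000 − 2.800000) / (0.373425 − (-0.014837)) = 2.700000 − (-0.037343)/(0.388262) = 2.796179
f(2.796179) = 0.000211
s₃ = 2.796179 − 0.000211·(2.796179 − 2.700000) / (0.000211 − 0.373425) = 2.796179 − (0.000020)/(-0.373215) = 2.796233

2.7962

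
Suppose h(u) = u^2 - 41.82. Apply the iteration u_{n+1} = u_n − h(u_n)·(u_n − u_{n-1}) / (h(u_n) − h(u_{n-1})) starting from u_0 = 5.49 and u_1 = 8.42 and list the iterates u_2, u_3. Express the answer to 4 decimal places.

6.3297, 6.4487

h(5.49) = -11.679900, h(8.42) = 29.076400
u_2 = 8.420000 − 29.076400·(8.420000 − 5.490000) / (29.076400 − (-11.679900)) = 8.420000 − (85.193852)/(40.756300) = 6.329676
h(6.329676) = -1.755196
u_3 = 6.329676 − (-1.755196)·(6.329676 − 8.420000) / (-1.755196 − 29.076400) = 6.329676 − (3.668926)/(-30.831596) = 6.448675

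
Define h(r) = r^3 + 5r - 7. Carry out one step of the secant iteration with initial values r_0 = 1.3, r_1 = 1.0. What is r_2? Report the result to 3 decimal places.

h(1.3) = 1.69700, h(1.0) = -1.00000
r_2 = 1.00000 − (-1.00000)·(1.00000 − 1.30000) / (-1.00000 − 1.69700) = 1.00000 − (0.30000)/(-2.69700) = 1.11123

1.111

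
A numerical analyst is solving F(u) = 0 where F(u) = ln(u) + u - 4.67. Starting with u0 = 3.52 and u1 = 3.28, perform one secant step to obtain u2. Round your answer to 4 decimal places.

F(3.52) = 0.108461, F(3.28) = -0.202157
u2 = 3.280000 − (-0.202157)·(3.280000 − 3.520000) / (-0.202157 − 0.108461) = 3.280000 − (0.048518)/(-0.310618) = 3.436197

3.4362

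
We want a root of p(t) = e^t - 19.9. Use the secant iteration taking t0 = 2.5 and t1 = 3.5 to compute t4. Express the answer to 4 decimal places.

2.9925

p(2.5) = -7.717506, p(3.5) = 13.215452
t2 = 3.500000 − 13.215452·(3.500000 − 2.500000) / (13.215452 − (-7.717506)) = 3.500000 − (13.215452)/(20.932958) = 2.868677
p(2.868677) = -2.286295
t3 = 2.868677 − (-2.286295)·(2.868677 − 3.500000) / (-2.286295 − 13.215452) = 2.868677 − (1.443390)/(-15.501747) = 2.961789
p(2.961789) = -0.567479
t4 = 2.961789 − (-0.567479)·(2.961789 − 2.868677) / (-0.567479 − (-2.286295)) = 2.961789 − (-0.052839)/(1.718817) = 2.992530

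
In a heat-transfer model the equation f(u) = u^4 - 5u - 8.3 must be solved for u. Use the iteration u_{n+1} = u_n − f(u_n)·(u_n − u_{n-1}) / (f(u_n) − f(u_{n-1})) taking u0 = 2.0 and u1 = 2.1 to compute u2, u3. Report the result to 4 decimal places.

2.0780, 2.0794

f(2.0) = -2.300000, f(2.1) = 0.648100
u2 = 2.100000 − 0.648100·(2.100000 − 2.000000) / (0.648100 − (-2.300000)) = 2.100000 − (0.064810)/(2.948100) = 2.078016
f(2.078016) = -0.043645
u3 = 2.078016 − (-0.043645)·(2.078016 − 2.100000) / (-0.043645 − 0.648100) = 2.078016 − (0.000959)/(-0.691745) = 2.079403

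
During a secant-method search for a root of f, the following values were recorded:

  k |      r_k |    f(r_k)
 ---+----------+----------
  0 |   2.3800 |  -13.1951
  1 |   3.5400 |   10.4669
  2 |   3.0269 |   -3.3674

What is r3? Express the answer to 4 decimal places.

3.1518

r3 = 3.0269 − (-3.3674)·(3.0269 − 3.5400) / (-3.3674 − 10.4669)
   = 3.0269 − (1.727813)/(-13.834300) = 3.151793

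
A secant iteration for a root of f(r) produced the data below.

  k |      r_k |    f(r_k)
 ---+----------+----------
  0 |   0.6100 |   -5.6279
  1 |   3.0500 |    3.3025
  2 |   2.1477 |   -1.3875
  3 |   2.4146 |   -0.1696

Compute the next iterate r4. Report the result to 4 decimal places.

r4 = 2.4146 − (-0.1696)·(2.4146 − 2.1477) / (-0.1696 − (-1.3875))
   = 2.4146 − (-0.045266)/(1.217900) = 2.451767

2.4518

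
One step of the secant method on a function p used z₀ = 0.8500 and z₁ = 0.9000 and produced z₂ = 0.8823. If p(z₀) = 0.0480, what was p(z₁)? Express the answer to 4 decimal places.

The secant line through (0.8500, 0.0480) and (0.9000, p(z₁)) crosses zero at z₂ = 0.8823.
So (0.8500, 0.0480), (0.9000, p(z₁)), (0.8823, 0) are collinear:
p(z₁) = 0.0480 · (0.9000 − 0.8823) / (0.8500 − 0.8823) = 0.0480 · (0.017700)/(-0.032300) = -0.026303

-0.0263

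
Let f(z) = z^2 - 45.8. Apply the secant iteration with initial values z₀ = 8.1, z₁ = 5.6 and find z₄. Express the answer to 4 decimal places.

f(8.1) = 19.810000, f(5.6) = -14.440000
z₂ = 5.600000 − (-14.440000)·(5.600000 − 8.100000) / (-14.440000 − 19.810000) = 5.600000 − (36.100000)/(-34.250000) = 6.654015
f(6.654015) = -1.524090
z₃ = 6.654015 − (-1.524090)·(6.654015 − 5.600000) / (-1.524090 − (-14.440000)) = 6.654015 − (-1.606413)/(12.915910) = 6.778389
f(6.778389) = 0.146562
z₄ = 6.778389 − 0.146562·(6.778389 − 6.654015) / (0.146562 − (-1.524090)) = 6.778389 − (0.018229)/(1.670652) = 6.767478

6.7675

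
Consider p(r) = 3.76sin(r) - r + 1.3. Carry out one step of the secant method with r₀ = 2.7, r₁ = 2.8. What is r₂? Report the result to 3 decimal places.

2.746

p(2.7) = 0.20695, p(2.8) = -0.24044
r₂ = 2.80000 − (-0.24044)·(2.80000 − 2.70000) / (-0.24044 − 0.20695) = 2.80000 − (-0.02404)/(-0.44739) = 2.74626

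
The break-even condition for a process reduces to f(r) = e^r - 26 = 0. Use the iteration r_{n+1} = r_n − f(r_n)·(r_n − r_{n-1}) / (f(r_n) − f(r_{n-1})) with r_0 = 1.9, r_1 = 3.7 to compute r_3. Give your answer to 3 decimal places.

3.188

f(1.9) = -19.31411, f(3.7) = 14.44730
r_2 = 3.70000 − 14.44730·(3.70000 − 1.90000) / (14.44730 − (-19.31411)) = 3.70000 − (26.00515)/(33.76141) = 2.92974
f(2.92974) = -7.27728
r_3 = 2.92974 − (-7.27728)·(2.92974 − 3.70000) / (-7.27728 − 14.44730) = 2.92974 − (5.60542)/(-21.72459) = 3.18776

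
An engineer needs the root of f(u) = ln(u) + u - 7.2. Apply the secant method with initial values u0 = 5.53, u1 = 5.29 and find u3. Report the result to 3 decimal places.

f(5.53) = 0.04019, f(5.29) = -0.24418
u2 = 5.29000 − (-0.24418)·(5.29000 − 5.53000) / (-0.24418 − 0.04019) = 5.29000 − (0.05860)/(-0.28437) = 5.49608
f(5.49608) = 0.00012
u3 = 5.49608 − 0.00012·(5.49608 − 5.29000) / (0.00012 − (-0.24418)) = 5.49608 − (0.00002)/(0.24430) = 5.49598

5.496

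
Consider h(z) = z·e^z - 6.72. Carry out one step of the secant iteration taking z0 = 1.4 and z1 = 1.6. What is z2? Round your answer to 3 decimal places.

1.493

h(1.4) = -1.04272, h(1.6) = 1.20485
z2 = 1.60000 − 1.20485·(1.60000 − 1.40000) / (1.20485 − (-1.04272)) = 1.60000 − (0.24097)/(2.24757) = 1.49279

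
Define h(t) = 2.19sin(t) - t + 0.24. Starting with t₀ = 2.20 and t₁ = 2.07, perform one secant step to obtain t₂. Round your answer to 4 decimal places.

2.1127

h(2.20) = -0.189393, h(2.07) = 0.092741
t₂ = 2.070000 − 0.092741·(2.070000 − 2.200000) / (0.092741 − (-0.189393)) = 2.070000 − (-0.012056)/(0.282134) = 2.112733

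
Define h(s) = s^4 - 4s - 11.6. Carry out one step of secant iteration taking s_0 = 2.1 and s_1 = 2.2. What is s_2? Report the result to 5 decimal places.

2.11543

h(2.1) = -0.5519000, h(2.2) = 3.0256000
s_2 = 2.2000000 − 3.0256000·(2.2000000 − 2.1000000) / (3.0256000 − (-0.5519000)) = 2.2000000 − (0.3025600)/(3.5775000) = 2.1154270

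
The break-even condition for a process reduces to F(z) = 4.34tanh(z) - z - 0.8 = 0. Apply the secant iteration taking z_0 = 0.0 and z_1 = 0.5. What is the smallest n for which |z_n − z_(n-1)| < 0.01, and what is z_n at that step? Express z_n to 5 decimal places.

n = 4, z_n = 0.24582

F(0.0) = -0.8000000, F(0.5) = 0.7055885
z_2 = 0.5000000 − 0.7055885·(0.5000000)/(1.5055885) = 0.2656768;  |Δ| = 0.2343232
F(0.2656768) = 0.0609766
z_3 = 0.2656768 − 0.0609766·(-0.2343232)/(-0.6446119) = 0.2435112;  |Δ| = 0.0221656
F(0.2435112) = -0.0070781
z_4 = 0.2435112 − (-0.0070781)·(-0.0221656)/(-0.0680547) = 0.2458166;  |Δ| = 0.0023053
|z_4 − z_3| = 0.0023053 < 0.01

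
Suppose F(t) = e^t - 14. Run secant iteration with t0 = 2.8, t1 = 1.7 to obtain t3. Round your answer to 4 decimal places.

2.6855

F(2.8) = 2.444647, F(1.7) = -8.526053
t2 = 1.700000 − (-8.526053)·(1.700000 − 2.800000) / (-8.526053 − 2.444647) = 1.700000 − (9.378658)/(-10.970699) = 2.554882
F(2.554882) = -1.130214
t3 = 2.554882 − (-1.130214)·(2.554882 − 1.700000) / (-1.130214 − (-8.526053)) = 2.554882 − (-0.966200)/(7.395839) = 2.685523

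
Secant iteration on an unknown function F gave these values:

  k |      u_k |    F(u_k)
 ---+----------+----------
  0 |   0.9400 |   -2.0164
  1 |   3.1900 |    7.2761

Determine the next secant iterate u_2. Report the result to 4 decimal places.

1.4282

u_2 = 3.1900 − 7.2761·(3.1900 − 0.9400) / (7.2761 − (-2.0164))
   = 3.1900 − (16.371225)/(9.292500) = 1.428232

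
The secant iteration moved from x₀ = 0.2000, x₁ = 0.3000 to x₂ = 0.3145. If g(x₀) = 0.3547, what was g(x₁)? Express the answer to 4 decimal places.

0.0449

The secant line through (0.2000, 0.3547) and (0.3000, g(x₁)) crosses zero at x₂ = 0.3145.
So (0.2000, 0.3547), (0.3000, g(x₁)), (0.3145, 0) are collinear:
g(x₁) = 0.3547 · (0.3000 − 0.3145) / (0.2000 − 0.3145) = 0.3547 · (-0.014500)/(-0.114500) = 0.044918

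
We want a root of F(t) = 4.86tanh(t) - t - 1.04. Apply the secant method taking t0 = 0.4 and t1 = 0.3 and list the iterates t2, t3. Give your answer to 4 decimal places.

F(0.4) = 0.406552, F(0.3) = 0.075779
t2 = 0.300000 − 0.075779·(0.300000 − 0.400000) / (0.075779 − 0.406552) = 0.300000 − (-0.007578)/(-0.330773) = 0.277090
F(0.277090) = -0.003870
t3 = 0.277090 − (-0.003870)·(0.277090 − 0.300000) / (-0.003870 − 0.075779) = 0.277090 − (0.000089)/(-0.079650) = 0.278203

0.2771, 0.2782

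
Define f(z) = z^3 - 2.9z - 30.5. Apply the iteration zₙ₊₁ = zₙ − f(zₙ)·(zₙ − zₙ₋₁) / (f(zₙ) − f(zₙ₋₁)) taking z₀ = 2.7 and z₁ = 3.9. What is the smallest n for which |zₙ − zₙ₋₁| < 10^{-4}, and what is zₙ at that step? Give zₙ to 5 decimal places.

n = 6, zₙ = 3.43288

f(2.7) = -18.6470000, f(3.9) = 17.5090000
z₂ = 3.9000000 − 17.5090000·(1.2000000)/(36.1560000) = 3.3188848;  |Δ| = 0.5811152
f(3.3188848) = -3.5672611
z₃ = 3.3188848 − (-3.5672611)·(-0.5811152)/(-21.0762611) = 3.4172414;  |Δ| = 0.0983566
f(3.4172414) = -0.5050298
z₄ = 3.4172414 − (-0.5050298)·(0.0983566)/(3.0622313) = 3.4334626;  |Δ| = 0.0162212
f(3.4334626) = 0.0189011
z₅ = 3.4334626 − 0.0189011·(0.0162212)/(0.5239309) = 3.4328774;  |Δ| = 0.0005852
f(3.4328774) = -0.0000941
z₆ = 3.4328774 − (-0.0000941)·(-0.0005852)/(-0.0189952) = 3.4328803;  |Δ| = 0.0000029
|z₆ − z₅| = 0.0000029 < 10^{-4}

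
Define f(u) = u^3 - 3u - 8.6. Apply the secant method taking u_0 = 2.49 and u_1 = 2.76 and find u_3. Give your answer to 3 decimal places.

f(2.49) = -0.63175, f(2.76) = 4.14458
u_2 = 2.76000 − 4.14458·(2.76000 − 2.49000) / (4.14458 − (-0.63175)) = 2.76000 − (1.11904)/(4.77633) = 2.52571
f(2.52571) = -0.06506
u_3 = 2.52571 − (-0.06506)·(2.52571 − 2.76000) / (-0.06506 − 4.14458) = 2.52571 − (0.01524)/(-4.20963) = 2.52933

2.529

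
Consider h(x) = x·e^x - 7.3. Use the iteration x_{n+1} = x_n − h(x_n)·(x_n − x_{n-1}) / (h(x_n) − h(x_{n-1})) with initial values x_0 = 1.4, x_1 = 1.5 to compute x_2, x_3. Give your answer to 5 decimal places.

1.55525, 1.54958

h(1.4) = -1.6227200, h(1.5) = -0.5774664
x_2 = 1.5000000 − (-0.5774664)·(1.5000000 − 1.4000000) / (-0.5774664 − (-1.6227200)) = 1.5000000 − (-0.0577466)/(1.0452537) = 1.5552465
h(1.5552465) = 0.0660426
x_3 = 1.5552465 − 0.0660426·(1.5552465 − 1.5000000) / (0.0660426 − (-0.5774664)) = 1.5552465 − (0.0036486)/(0.6435090) = 1.5495766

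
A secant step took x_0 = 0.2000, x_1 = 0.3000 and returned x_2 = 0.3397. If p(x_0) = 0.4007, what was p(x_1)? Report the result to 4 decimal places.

The secant line through (0.2000, 0.4007) and (0.3000, p(x_1)) crosses zero at x_2 = 0.3397.
So (0.2000, 0.4007), (0.3000, p(x_1)), (0.3397, 0) are collinear:
p(x_1) = 0.4007 · (0.3000 − 0.3397) / (0.2000 − 0.3397) = 0.4007 · (-0.039700)/(-0.139700) = 0.113871

0.1139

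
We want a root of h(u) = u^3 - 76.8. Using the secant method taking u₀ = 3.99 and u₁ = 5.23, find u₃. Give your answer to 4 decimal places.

4.2399

h(3.99) = -13.278801, h(5.23) = 66.255667
u₂ = 5.230000 − 66.255667·(5.230000 − 3.990000) / (66.255667 − (-13.278801)) = 5.230000 − (82.157027)/(79.534468) = 4.197026
h(4.197026) = -2.869266
u₃ = 4.197026 − (-2.869266)·(4.197026 − 5.230000) / (-2.869266 − 66.255667) = 4.197026 − (2.963876)/(-69.124933) = 4.239903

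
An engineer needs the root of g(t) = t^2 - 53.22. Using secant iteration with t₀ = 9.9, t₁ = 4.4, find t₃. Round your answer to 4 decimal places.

7.4319

g(9.9) = 44.790000, g(4.4) = -33.860000
t₂ = 4.400000 − (-33.860000)·(4.400000 − 9.900000) / (-33.860000 − 44.790000) = 4.400000 − (186.230000)/(-78.650000) = 6.767832
g(6.767832) = -7.416448
t₃ = 6.767832 − (-7.416448)·(6.767832 − 4.400000) / (-7.416448 − (-33.860000)) = 6.767832 − (-17.560904)/(26.443552) = 7.431922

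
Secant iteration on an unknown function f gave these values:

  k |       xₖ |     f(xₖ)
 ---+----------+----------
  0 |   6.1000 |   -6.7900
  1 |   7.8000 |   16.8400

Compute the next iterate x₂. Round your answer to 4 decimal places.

6.5885

x₂ = 7.8000 − 16.8400·(7.8000 − 6.1000) / (16.8400 − (-6.7900))
   = 7.8000 − (28.628000)/(23.630000) = 6.588489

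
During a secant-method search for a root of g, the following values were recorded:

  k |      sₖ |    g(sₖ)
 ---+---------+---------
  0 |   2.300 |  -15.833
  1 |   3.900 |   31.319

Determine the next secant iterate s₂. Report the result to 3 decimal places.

s₂ = 3.900 − 31.319·(3.900 − 2.300) / (31.319 − (-15.833))
   = 3.900 − (50.11040)/(47.15200) = 2.83726

2.837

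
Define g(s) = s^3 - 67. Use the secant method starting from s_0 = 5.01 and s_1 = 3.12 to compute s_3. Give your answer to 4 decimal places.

4.1229

g(5.01) = 58.751501, g(3.12) = -36.628672
s_2 = 3.120000 − (-36.628672)·(3.120000 − 5.010000) / (-36.628672 − 58.751501) = 3.120000 − (69.228190)/(-95.380173) = 3.845813
g(3.845813) = -10.119348
s_3 = 3.845813 − (-10.119348)·(3.845813 − 3.120000) / (-10.119348 − (-36.628672)) = 3.845813 − (-7.344757)/(26.509324) = 4.122876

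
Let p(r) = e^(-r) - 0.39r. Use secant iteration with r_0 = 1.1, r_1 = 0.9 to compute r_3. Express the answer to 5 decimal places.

0.97106

p(1.1) = -0.0961289, p(0.9) = 0.0555697
r_2 = 0.9000000 − 0.0555697·(0.9000000 − 1.1000000) / (0.0555697 − (-0.0961289)) = 0.9000000 − (-0.0111139)/(0.1516986) = 0.9732633
p(0.9732633) = -0.0017247
r_3 = 0.9732633 − (-0.0017247)·(0.9732633 − 0.9000000) / (-0.0017247 − 0.0555697) = 0.9732633 − (-0.0001264)/(-0.0572943) = 0.9710579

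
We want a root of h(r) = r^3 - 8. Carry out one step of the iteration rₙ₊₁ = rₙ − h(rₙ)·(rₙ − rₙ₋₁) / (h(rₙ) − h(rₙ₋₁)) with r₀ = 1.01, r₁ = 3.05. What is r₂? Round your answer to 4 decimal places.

h(1.01) = -6.969699, h(3.05) = 20.372625
r₂ = 3.050000 − 20.372625·(3.050000 − 1.010000) / (20.372625 − (-6.969699)) = 3.050000 − (41.560155)/(27.342324) = 1.530006

1.5300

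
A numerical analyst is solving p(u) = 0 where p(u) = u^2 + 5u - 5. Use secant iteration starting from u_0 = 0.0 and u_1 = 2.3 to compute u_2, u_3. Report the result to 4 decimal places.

p(0.0) = -5.000000, p(2.3) = 11.790000
u_2 = 2.300000 − 11.790000·(2.300000 − 0.000000) / (11.790000 − (-5.000000)) = 2.300000 − (27.117000)/(16.790000) = 0.684932
p(0.684932) = -1.106211
u_3 = 0.684932 − (-1.106211)·(0.684932 − 2.300000) / (-1.106211 − 11.790000) = 0.684932 − (1.786607)/(-12.896211) = 0.823469

0.6849, 0.8235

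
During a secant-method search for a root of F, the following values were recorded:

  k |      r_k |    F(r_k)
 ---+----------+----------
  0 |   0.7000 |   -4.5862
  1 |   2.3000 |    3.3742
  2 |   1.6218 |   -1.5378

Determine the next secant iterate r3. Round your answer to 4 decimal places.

1.8341

r3 = 1.6218 − (-1.5378)·(1.6218 − 2.3000) / (-1.5378 − 3.3742)
   = 1.6218 − (1.042936)/(-4.912000) = 1.834124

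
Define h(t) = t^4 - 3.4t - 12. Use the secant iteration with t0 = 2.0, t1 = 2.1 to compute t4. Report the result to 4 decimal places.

2.0908

h(2.0) = -2.800000, h(2.1) = 0.308100
t2 = 2.100000 − 0.308100·(2.100000 − 2.000000) / (0.308100 − (-2.800000)) = 2.100000 − (0.030810)/(3.108100) = 2.090087
h(2.090087) = -0.022815
t3 = 2.090087 − (-0.022815)·(2.090087 − 2.100000) / (-0.022815 − 0.308100) = 2.090087 − (0.000226)/(-0.330915) = 2.090771
h(2.090771) = -0.000166
t4 = 2.090771 − (-0.000166)·(2.090771 − 2.090087) / (-0.000166 − (-0.022815)) = 2.090771 − (0.000000)/(0.022649) = 2.090776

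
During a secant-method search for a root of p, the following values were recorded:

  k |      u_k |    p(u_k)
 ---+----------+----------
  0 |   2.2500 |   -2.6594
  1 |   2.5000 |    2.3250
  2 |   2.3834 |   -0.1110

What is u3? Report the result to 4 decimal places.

u3 = 2.3834 − (-0.1110)·(2.3834 − 2.5000) / (-0.1110 − 2.3250)
   = 2.3834 − (0.012943)/(-2.436000) = 2.388713

2.3887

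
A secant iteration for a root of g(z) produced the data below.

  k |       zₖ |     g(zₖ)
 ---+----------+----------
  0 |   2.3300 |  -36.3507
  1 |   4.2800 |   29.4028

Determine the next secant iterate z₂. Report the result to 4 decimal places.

3.4080

z₂ = 4.2800 − 29.4028·(4.2800 − 2.3300) / (29.4028 − (-36.3507))
   = 4.2800 − (57.335460)/(65.753500) = 3.408024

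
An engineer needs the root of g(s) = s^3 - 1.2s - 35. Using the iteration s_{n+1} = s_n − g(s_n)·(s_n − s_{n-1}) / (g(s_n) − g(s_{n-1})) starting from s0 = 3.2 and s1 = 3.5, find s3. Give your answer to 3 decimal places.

g(3.2) = -6.07200, g(3.5) = 3.67500
s2 = 3.50000 − 3.67500·(3.50000 − 3.20000) / (3.67500 − (-6.07200)) = 3.50000 − (1.10250)/(9.74700) = 3.38689
g(3.38689) = -0.21323
s3 = 3.38689 − (-0.21323)·(3.38689 − 3.50000) / (-0.21323 − 3.67500) = 3.38689 − (0.02412)/(-3.88823) = 3.39309

3.393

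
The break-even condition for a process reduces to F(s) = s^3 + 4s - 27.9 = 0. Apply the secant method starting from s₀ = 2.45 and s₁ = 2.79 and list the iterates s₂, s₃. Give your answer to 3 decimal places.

2.588, 2.596

F(2.45) = -3.39387, F(2.79) = 4.97764
s₂ = 2.79000 − 4.97764·(2.79000 − 2.45000) / (4.97764 − (-3.39387)) = 2.79000 − (1.69240)/(8.37151) = 2.58784
F(2.58784) = -0.21813
s₃ = 2.58784 − (-0.21813)·(2.58784 − 2.79000) / (-0.21813 − 4.97764) = 2.58784 − (0.04410)/(-5.19577) = 2.59633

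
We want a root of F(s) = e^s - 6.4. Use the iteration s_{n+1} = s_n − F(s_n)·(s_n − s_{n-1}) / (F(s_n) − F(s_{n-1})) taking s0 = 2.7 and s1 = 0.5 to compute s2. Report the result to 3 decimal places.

1.290

F(2.7) = 8.47973, F(0.5) = -4.75128
s2 = 0.50000 − (-4.75128)·(0.50000 − 2.70000) / (-4.75128 − 8.47973) = 0.50000 − (10.45281)/(-13.23101) = 1.29002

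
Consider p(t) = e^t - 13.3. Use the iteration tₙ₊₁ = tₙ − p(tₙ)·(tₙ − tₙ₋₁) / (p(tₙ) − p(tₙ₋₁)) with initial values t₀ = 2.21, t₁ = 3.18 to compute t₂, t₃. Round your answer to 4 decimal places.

2.4818, 2.5591

p(2.21) = -4.184284, p(3.18) = 10.746754
t₂ = 3.180000 − 10.746754·(3.180000 − 2.210000) / (10.746754 − (-4.184284)) = 3.180000 − (10.424351)/(14.931037) = 2.481833
p(2.481833) = -1.336822
t₃ = 2.481833 − (-1.336822)·(2.481833 − 3.180000) / (-1.336822 − 10.746754) = 2.481833 − (0.933324)/(-12.083576) = 2.559073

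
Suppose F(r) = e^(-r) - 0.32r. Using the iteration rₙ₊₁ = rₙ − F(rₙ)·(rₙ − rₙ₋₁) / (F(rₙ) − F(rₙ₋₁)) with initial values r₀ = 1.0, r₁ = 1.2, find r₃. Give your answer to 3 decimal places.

1.071

F(1.0) = 0.04788, F(1.2) = -0.08281
r₂ = 1.20000 − (-0.08281)·(1.20000 − 1.00000) / (-0.08281 − 0.04788) = 1.20000 − (-0.01656)/(-0.13069) = 1.07327
F(1.07327) = -0.00156
r₃ = 1.07327 − (-0.00156)·(1.07327 − 1.20000) / (-0.00156 − (-0.08281)) = 1.07327 − (0.00020)/(0.08125) = 1.07084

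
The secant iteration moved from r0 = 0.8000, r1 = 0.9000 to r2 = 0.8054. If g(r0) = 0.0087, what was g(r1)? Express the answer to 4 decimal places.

The secant line through (0.8000, 0.0087) and (0.9000, g(r1)) crosses zero at r2 = 0.8054.
So (0.8000, 0.0087), (0.9000, g(r1)), (0.8054, 0) are collinear:
g(r1) = 0.0087 · (0.9000 − 0.8054) / (0.8000 − 0.8054) = 0.0087 · (0.094600)/(-0.005400) = -0.152411

-0.1524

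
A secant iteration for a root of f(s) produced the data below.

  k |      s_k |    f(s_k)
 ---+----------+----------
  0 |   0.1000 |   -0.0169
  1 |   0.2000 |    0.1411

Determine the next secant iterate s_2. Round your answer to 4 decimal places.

s_2 = 0.2000 − 0.1411·(0.2000 − 0.1000) / (0.1411 − (-0.0169))
   = 0.2000 − (0.014110)/(0.158000) = 0.110696

0.1107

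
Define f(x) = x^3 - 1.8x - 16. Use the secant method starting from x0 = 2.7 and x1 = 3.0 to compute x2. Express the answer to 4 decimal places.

2.7521

f(2.7) = -1.177000, f(3.0) = 5.600000
x2 = 3.000000 − 5.600000·(3.000000 − 2.700000) / (5.600000 − (-1.177000)) = 3.000000 − (1.680000)/(6.777000) = 2.752103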